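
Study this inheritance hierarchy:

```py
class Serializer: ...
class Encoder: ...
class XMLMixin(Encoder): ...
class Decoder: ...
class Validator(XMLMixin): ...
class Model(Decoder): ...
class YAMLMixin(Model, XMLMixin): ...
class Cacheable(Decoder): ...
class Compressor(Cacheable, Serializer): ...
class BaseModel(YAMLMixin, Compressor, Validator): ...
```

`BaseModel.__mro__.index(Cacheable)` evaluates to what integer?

L[BaseModel] = BaseModel + merge(L[YAMLMixin], L[Compressor], L[Validator], [YAMLMixin Compressor Validator])
  take YAMLMixin:  [YAMLMixin Model Decoder XMLMixin Encoder object] + [Compressor Cacheable Decoder Serializer object] + [Validator XMLMixin Encoder object] + [YAMLMixin Compressor Validator]
  take Model:  [Model Decoder XMLMixin Encoder object] + [Compressor Cacheable Decoder Serializer object] + [Validator XMLMixin Encoder object] + [Compressor Validator]
  take Compressor:  [Decoder XMLMixin Encoder object] + [Compressor Cacheable Decoder Serializer object] + [Validator XMLMixin Encoder object] + [Compressor Validator]
  take Cacheable:  [Decoder XMLMixin Encoder object] + [Cacheable Decoder Serializer object] + [Validator XMLMixin Encoder object] + [Validator]
  take Decoder:  [Decoder XMLMixin Encoder object] + [Decoder Serializer object] + [Validator XMLMixin Encoder object] + [Validator]
  take Serializer:  [XMLMixin Encoder object] + [Serializer object] + [Validator XMLMixin Encoder object] + [Validator]
  take Validator:  [XMLMixin Encoder object] + [object] + [Validator XMLMixin Encoder object] + [Validator]
  take XMLMixin:  [XMLMixin Encoder object] + [object] + [XMLMixin Encoder object]
  take Encoder:  [Encoder object] + [object] + [Encoder object]
  take object:  [object] + [object] + [object]
MRO: BaseModel YAMLMixin Model Compressor Cacheable Decoder Serializer Validator XMLMixin Encoder object
Cacheable sits at index 4.

4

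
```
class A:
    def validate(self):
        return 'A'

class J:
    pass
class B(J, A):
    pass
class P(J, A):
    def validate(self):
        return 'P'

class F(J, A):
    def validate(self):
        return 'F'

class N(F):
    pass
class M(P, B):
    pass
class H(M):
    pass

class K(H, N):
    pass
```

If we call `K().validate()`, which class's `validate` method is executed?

P

L[K] = K + merge(L[H], L[N], [H N])
  take H:  [H M P B J A object] + [N F J A object] + [H N]
  take M:  [M P B J A object] + [N F J A object] + [N]
  take P:  [P B J A object] + [N F J A object] + [N]
  take B:  [B J A object] + [N F J A object] + [N]
  take N:  [J A object] + [N F J A object] + [N]
  take F:  [J A object] + [F J A object]
  take J:  [J A object] + [J A object]
  take A:  [A object] + [A object]
  take object:  [object] + [object]
MRO: K H M P B N F J A object
validate is defined in: A, F, P. First along the MRO is P.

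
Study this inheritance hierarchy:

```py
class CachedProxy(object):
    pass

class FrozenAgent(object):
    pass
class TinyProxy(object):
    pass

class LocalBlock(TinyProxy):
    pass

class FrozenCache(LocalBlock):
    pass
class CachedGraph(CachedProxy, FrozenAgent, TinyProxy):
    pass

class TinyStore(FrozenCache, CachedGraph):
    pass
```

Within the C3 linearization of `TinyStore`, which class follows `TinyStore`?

FrozenCache

L[TinyStore] = TinyStore + merge(L[FrozenCache], L[CachedGraph], [FrozenCache CachedGraph])
  take FrozenCache:  [FrozenCache LocalBlock TinyProxy object] + [CachedGraph CachedProxy FrozenAgent TinyProxy object] + [FrozenCache CachedGraph]
  take LocalBlock:  [LocalBlock TinyProxy object] + [CachedGraph CachedProxy FrozenAgent TinyProxy object] + [CachedGraph]
  take CachedGraph:  [TinyProxy object] + [CachedGraph CachedProxy FrozenAgent TinyProxy object] + [CachedGraph]
  take CachedProxy:  [TinyProxy object] + [CachedProxy FrozenAgent TinyProxy object]
  take FrozenAgent:  [TinyProxy object] + [FrozenAgent TinyProxy object]
  take TinyProxy:  [TinyProxy object] + [TinyProxy object]
  take object:  [object] + [object]
MRO: TinyStore FrozenCache LocalBlock CachedGraph CachedProxy FrozenAgent TinyProxy object
TinyStore is at position 0; next is FrozenCache.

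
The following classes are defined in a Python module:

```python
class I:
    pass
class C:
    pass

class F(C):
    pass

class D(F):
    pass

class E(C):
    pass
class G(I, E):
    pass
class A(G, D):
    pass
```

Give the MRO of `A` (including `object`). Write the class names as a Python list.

[A, G, I, E, D, F, C, object]

L[A] = A + merge(L[G], L[D], [G D])
  take G:  [G I E C object] + [D F C object] + [G D]
  take I:  [I E C object] + [D F C object] + [D]
  take E:  [E C object] + [D F C object] + [D]
  take D:  [C object] + [D F C object] + [D]
  take F:  [C object] + [F C object]
  take C:  [C object] + [C object]
  take object:  [object] + [object]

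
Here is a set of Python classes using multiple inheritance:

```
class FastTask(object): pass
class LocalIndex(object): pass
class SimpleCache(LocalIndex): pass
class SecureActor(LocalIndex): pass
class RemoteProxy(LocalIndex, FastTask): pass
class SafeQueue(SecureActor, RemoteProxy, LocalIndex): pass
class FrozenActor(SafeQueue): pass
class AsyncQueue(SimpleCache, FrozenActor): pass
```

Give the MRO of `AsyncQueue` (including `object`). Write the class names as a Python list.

[AsyncQueue, SimpleCache, FrozenActor, SafeQueue, SecureActor, RemoteProxy, LocalIndex, FastTask, object]

L[AsyncQueue] = AsyncQueue + merge(L[SimpleCache], L[FrozenActor], [SimpleCache FrozenActor])
  take SimpleCache:  [SimpleCache LocalIndex object] + [FrozenActor SafeQueue SecureActor RemoteProxy LocalIndex FastTask object] + [SimpleCache FrozenActor]
  take FrozenActor:  [LocalIndex object] + [FrozenActor SafeQueue SecureActor RemoteProxy LocalIndex FastTask object] + [FrozenActor]
  take SafeQueue:  [LocalIndex object] + [SafeQueue SecureActor RemoteProxy LocalIndex FastTask object]
  take SecureActor:  [LocalIndex object] + [SecureActor RemoteProxy LocalIndex FastTask object]
  take RemoteProxy:  [LocalIndex object] + [RemoteProxy LocalIndex FastTask object]
  take LocalIndex:  [LocalIndex object] + [LocalIndex FastTask object]
  take FastTask:  [object] + [FastTask object]
  take object:  [object] + [object]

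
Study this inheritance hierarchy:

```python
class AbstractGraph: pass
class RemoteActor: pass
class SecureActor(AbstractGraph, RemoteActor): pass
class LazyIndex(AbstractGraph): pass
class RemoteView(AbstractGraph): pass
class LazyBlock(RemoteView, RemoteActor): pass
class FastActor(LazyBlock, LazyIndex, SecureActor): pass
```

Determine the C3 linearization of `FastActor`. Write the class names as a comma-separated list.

L[FastActor] = FastActor + merge(L[LazyBlock], L[LazyIndex], L[SecureActor], [LazyBlock LazyIndex SecureActor])
  take LazyBlock:  [LazyBlock RemoteView AbstractGraph RemoteActor object] + [LazyIndex AbstractGraph object] + [SecureActor AbstractGraph RemoteActor object] + [LazyBlock LazyIndex SecureActor]
  take RemoteView:  [RemoteView AbstractGraph RemoteActor object] + [LazyIndex AbstractGraph object] + [SecureActor AbstractGraph RemoteActor object] + [LazyIndex SecureActor]
  take LazyIndex:  [AbstractGraph RemoteActor object] + [LazyIndex AbstractGraph object] + [SecureActor AbstractGraph RemoteActor object] + [LazyIndex SecureActor]
  take SecureActor:  [AbstractGraph RemoteActor object] + [AbstractGraph object] + [SecureActor AbstractGraph RemoteActor object] + [SecureActor]
  take AbstractGraph:  [AbstractGraph RemoteActor object] + [AbstractGraph object] + [AbstractGraph RemoteActor object]
  take RemoteActor:  [RemoteActor object] + [object] + [RemoteActor object]
  take object:  [object] + [object] + [object]

FastActor, LazyBlock, RemoteView, LazyIndex, SecureActor, AbstractGraph, RemoteActor, object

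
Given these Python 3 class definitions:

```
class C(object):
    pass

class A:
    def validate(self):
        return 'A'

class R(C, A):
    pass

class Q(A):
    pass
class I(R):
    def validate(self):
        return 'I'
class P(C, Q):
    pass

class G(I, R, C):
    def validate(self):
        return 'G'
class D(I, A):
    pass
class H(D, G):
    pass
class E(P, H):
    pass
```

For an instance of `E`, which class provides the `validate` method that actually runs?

G

L[E] = E + merge(L[P], L[H], [P H])
  take P:  [P C Q A object] + [H D G I R C A object] + [P H]
  take H:  [C Q A object] + [H D G I R C A object] + [H]
  take D:  [C Q A object] + [D G I R C A object]
  take G:  [C Q A object] + [G I R C A object]
  take I:  [C Q A object] + [I R C A object]
  take R:  [C Q A object] + [R C A object]
  take C:  [C Q A object] + [C A object]
  take Q:  [Q A object] + [A object]
  take A:  [A object] + [A object]
  take object:  [object] + [object]
MRO: E P H D G I R C Q A object
validate is defined in: A, G, I. First along the MRO is G.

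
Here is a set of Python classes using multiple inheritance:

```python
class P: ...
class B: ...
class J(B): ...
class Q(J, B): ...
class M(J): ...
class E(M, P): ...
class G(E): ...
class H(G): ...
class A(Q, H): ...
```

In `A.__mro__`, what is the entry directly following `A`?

L[A] = A + merge(L[Q], L[H], [Q H])
  take Q:  [Q J B object] + [H G E M J B P object] + [Q H]
  take H:  [J B object] + [H G E M J B P object] + [H]
  take G:  [J B object] + [G E M J B P object]
  take E:  [J B object] + [E M J B P object]
  take M:  [J B object] + [M J B P object]
  take J:  [J B object] + [J B P object]
  take B:  [B object] + [B P object]
  take P:  [object] + [P object]
  take object:  [object] + [object]
MRO: A Q H G E M J B P object
A is at position 0; next is Q.

Q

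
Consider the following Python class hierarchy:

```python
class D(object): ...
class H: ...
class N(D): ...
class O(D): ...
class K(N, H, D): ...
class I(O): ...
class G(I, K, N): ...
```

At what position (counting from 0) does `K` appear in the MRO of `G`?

3

L[G] = G + merge(L[I], L[K], L[N], [I K N])
  take I:  [I O D object] + [K N H D object] + [N D object] + [I K N]
  take O:  [O D object] + [K N H D object] + [N D object] + [K N]
  take K:  [D object] + [K N H D object] + [N D object] + [K N]
  take N:  [D object] + [N H D object] + [N D object] + [N]
  take H:  [D object] + [H D object] + [D object]
  take D:  [D object] + [D object] + [D object]
  take object:  [object] + [object] + [object]
MRO: G I O K N H D object
K sits at index 3.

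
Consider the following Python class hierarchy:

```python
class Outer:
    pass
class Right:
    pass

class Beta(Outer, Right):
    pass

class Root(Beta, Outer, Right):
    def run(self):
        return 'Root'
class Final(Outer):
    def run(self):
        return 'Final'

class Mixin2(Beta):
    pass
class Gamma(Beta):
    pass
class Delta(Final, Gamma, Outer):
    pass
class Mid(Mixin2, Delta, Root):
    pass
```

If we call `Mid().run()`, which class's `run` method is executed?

Final

L[Mid] = Mid + merge(L[Mixin2], L[Delta], L[Root], [Mixin2 Delta Root])
  take Mixin2:  [Mixin2 Beta Outer Right object] + [Delta Final Gamma Beta Outer Right object] + [Root Beta Outer Right object] + [Mixin2 Delta Root]
  take Delta:  [Beta Outer Right object] + [Delta Final Gamma Beta Outer Right object] + [Root Beta Outer Right object] + [Delta Root]
  take Final:  [Beta Outer Right object] + [Final Gamma Beta Outer Right object] + [Root Beta Outer Right object] + [Root]
  take Gamma:  [Beta Outer Right object] + [Gamma Beta Outer Right object] + [Root Beta Outer Right object] + [Root]
  take Root:  [Beta Outer Right object] + [Beta Outer Right object] + [Root Beta Outer Right object] + [Root]
  take Beta:  [Beta Outer Right object] + [Beta Outer Right object] + [Beta Outer Right object]
  take Outer:  [Outer Right object] + [Outer Right object] + [Outer Right object]
  take Right:  [Right object] + [Right object] + [Right object]
  take object:  [object] + [object] + [object]
MRO: Mid Mixin2 Delta Final Gamma Root Beta Outer Right object
run is defined in: Final, Root. First along the MRO is Final.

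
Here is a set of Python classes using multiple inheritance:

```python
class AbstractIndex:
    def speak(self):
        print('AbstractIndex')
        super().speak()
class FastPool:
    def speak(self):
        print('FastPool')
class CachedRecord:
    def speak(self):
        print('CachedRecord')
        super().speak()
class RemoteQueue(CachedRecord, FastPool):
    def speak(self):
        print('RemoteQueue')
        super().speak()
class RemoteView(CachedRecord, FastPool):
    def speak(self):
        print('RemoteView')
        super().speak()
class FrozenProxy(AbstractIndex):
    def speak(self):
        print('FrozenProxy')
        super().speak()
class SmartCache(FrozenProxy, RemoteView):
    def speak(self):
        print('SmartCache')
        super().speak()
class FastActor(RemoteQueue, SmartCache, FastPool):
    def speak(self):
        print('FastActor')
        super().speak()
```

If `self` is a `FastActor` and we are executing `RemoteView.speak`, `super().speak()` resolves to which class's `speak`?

L[FastActor] = FastActor + merge(L[RemoteQueue], L[SmartCache], L[FastPool], [RemoteQueue SmartCache FastPool])
  take RemoteQueue:  [RemoteQueue CachedRecord FastPool object] + [SmartCache FrozenProxy AbstractIndex RemoteView CachedRecord FastPool object] + [FastPool object] + [RemoteQueue SmartCache FastPool]
  take SmartCache:  [CachedRecord FastPool object] + [SmartCache FrozenProxy AbstractIndex RemoteView CachedRecord FastPool object] + [FastPool object] + [SmartCache FastPool]
  take FrozenProxy:  [CachedRecord FastPool object] + [FrozenProxy AbstractIndex RemoteView CachedRecord FastPool object] + [FastPool object] + [FastPool]
  take AbstractIndex:  [CachedRecord FastPool object] + [AbstractIndex RemoteView CachedRecord FastPool object] + [FastPool object] + [FastPool]
  take RemoteView:  [CachedRecord FastPool object] + [RemoteView CachedRecord FastPool object] + [FastPool object] + [FastPool]
  take CachedRecord:  [CachedRecord FastPool object] + [CachedRecord FastPool object] + [FastPool object] + [FastPool]
  take FastPool:  [FastPool object] + [FastPool object] + [FastPool object] + [FastPool]
  take object:  [object] + [object] + [object]
MRO: FastActor RemoteQueue SmartCache FrozenProxy AbstractIndex RemoteView CachedRecord FastPool object
super() in RemoteView.speak on a FastActor instance goes to the class after RemoteView in FastActor's MRO: CachedRecord.

CachedRecord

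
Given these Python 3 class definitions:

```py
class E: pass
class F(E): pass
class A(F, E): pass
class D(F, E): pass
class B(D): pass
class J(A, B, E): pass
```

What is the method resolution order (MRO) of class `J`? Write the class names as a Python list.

L[J] = J + merge(L[A], L[B], L[E], [A B E])
  take A:  [A F E object] + [B D F E object] + [E object] + [A B E]
  take B:  [F E object] + [B D F E object] + [E object] + [B E]
  take D:  [F E object] + [D F E object] + [E object] + [E]
  take F:  [F E object] + [F E object] + [E object] + [E]
  take E:  [E object] + [E object] + [E object] + [E]
  take object:  [object] + [object] + [object]

[J, A, B, D, F, E, object]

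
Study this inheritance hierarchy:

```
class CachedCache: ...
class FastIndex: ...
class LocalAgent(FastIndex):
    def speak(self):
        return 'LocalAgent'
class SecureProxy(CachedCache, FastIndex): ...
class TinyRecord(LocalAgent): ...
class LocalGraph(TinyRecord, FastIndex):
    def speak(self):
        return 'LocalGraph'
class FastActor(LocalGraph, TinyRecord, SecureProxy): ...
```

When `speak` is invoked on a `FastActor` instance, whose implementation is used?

L[FastActor] = FastActor + merge(L[LocalGraph], L[TinyRecord], L[SecureProxy], [LocalGraph TinyRecord SecureProxy])
  take LocalGraph:  [LocalGraph TinyRecord LocalAgent FastIndex object] + [TinyRecord LocalAgent FastIndex object] + [SecureProxy CachedCache FastIndex object] + [LocalGraph TinyRecord SecureProxy]
  take TinyRecord:  [TinyRecord LocalAgent FastIndex object] + [TinyRecord LocalAgent FastIndex object] + [SecureProxy CachedCache FastIndex object] + [TinyRecord SecureProxy]
  take LocalAgent:  [LocalAgent FastIndex object] + [LocalAgent FastIndex object] + [SecureProxy CachedCache FastIndex object] + [SecureProxy]
  take SecureProxy:  [FastIndex object] + [FastIndex object] + [SecureProxy CachedCache FastIndex object] + [SecureProxy]
  take CachedCache:  [FastIndex object] + [FastIndex object] + [CachedCache FastIndex object]
  take FastIndex:  [FastIndex object] + [FastIndex object] + [FastIndex object]
  take object:  [object] + [object] + [object]
MRO: FastActor LocalGraph TinyRecord LocalAgent SecureProxy CachedCache FastIndex object
speak is defined in: LocalAgent, LocalGraph. First along the MRO is LocalGraph.

LocalGraph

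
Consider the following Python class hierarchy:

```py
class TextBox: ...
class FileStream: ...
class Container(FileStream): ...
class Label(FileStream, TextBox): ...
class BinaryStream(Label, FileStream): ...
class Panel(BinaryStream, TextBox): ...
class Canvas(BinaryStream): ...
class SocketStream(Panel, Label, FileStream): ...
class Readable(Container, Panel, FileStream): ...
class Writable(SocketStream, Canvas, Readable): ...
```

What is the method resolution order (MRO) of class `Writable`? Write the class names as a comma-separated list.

L[Writable] = Writable + merge(L[SocketStream], L[Canvas], L[Readable], [SocketStream Canvas Readable])
  take SocketStream:  [SocketStream Panel BinaryStream Label FileStream TextBox object] + [Canvas BinaryStream Label FileStream TextBox object] + [Readable Container Panel BinaryStream Label FileStream TextBox object] + [SocketStream Canvas Readable]
  take Canvas:  [Panel BinaryStream Label FileStream TextBox object] + [Canvas BinaryStream Label FileStream TextBox object] + [Readable Container Panel BinaryStream Label FileStream TextBox object] + [Canvas Readable]
  take Readable:  [Panel BinaryStream Label FileStream TextBox object] + [BinaryStream Label FileStream TextBox object] + [Readable Container Panel BinaryStream Label FileStream TextBox object] + [Readable]
  take Container:  [Panel BinaryStream Label FileStream TextBox object] + [BinaryStream Label FileStream TextBox object] + [Container Panel BinaryStream Label FileStream TextBox object]
  take Panel:  [Panel BinaryStream Label FileStream TextBox object] + [BinaryStream Label FileStream TextBox object] + [Panel BinaryStream Label FileStream TextBox object]
  take BinaryStream:  [BinaryStream Label FileStream TextBox object] + [BinaryStream Label FileStream TextBox object] + [BinaryStream Label FileStream TextBox object]
  take Label:  [Label FileStream TextBox object] + [Label FileStream TextBox object] + [Label FileStream TextBox object]
  take FileStream:  [FileStream TextBox object] + [FileStream TextBox object] + [FileStream TextBox object]
  take TextBox:  [TextBox object] + [TextBox object] + [TextBox object]
  take object:  [object] + [object] + [object]

Writable, SocketStream, Canvas, Readable, Container, Panel, BinaryStream, Label, FileStream, TextBox, object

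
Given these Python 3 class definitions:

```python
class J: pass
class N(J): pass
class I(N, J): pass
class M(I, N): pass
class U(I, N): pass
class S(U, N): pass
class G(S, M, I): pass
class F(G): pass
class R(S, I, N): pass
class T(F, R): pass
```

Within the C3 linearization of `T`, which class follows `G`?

L[T] = T + merge(L[F], L[R], [F R])
  take F:  [F G S U M I N J object] + [R S U I N J object] + [F R]
  take G:  [G S U M I N J object] + [R S U I N J object] + [R]
  take R:  [S U M I N J object] + [R S U I N J object] + [R]
  take S:  [S U M I N J object] + [S U I N J object]
  take U:  [U M I N J object] + [U I N J object]
  take M:  [M I N J object] + [I N J object]
  take I:  [I N J object] + [I N J object]
  take N:  [N J object] + [N J object]
  take J:  [J object] + [J object]
  take object:  [object] + [object]
MRO: T F G R S U M I N J object
G is at position 2; next is R.

R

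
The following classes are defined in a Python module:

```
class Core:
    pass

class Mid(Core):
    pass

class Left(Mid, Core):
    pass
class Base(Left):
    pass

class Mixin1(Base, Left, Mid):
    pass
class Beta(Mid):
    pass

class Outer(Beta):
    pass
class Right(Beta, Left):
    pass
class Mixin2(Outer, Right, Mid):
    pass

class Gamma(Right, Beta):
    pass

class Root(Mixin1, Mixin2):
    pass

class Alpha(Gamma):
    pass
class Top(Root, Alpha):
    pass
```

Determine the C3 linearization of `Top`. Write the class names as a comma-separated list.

Top, Root, Mixin1, Base, Mixin2, Outer, Alpha, Gamma, Right, Beta, Left, Mid, Core, object

L[Top] = Top + merge(L[Root], L[Alpha], [Root Alpha])
  take Root:  [Root Mixin1 Base Mixin2 Outer Right Beta Left Mid Core object] + [Alpha Gamma Right Beta Left Mid Core object] + [Root Alpha]
  take Mixin1:  [Mixin1 Base Mixin2 Outer Right Beta Left Mid Core object] + [Alpha Gamma Right Beta Left Mid Core object] + [Alpha]
  take Base:  [Base Mixin2 Outer Right Beta Left Mid Core object] + [Alpha Gamma Right Beta Left Mid Core object] + [Alpha]
  take Mixin2:  [Mixin2 Outer Right Beta Left Mid Core object] + [Alpha Gamma Right Beta Left Mid Core object] + [Alpha]
  take Outer:  [Outer Right Beta Left Mid Core object] + [Alpha Gamma Right Beta Left Mid Core object] + [Alpha]
  take Alpha:  [Right Beta Left Mid Core object] + [Alpha Gamma Right Beta Left Mid Core object] + [Alpha]
  take Gamma:  [Right Beta Left Mid Core object] + [Gamma Right Beta Left Mid Core object]
  take Right:  [Right Beta Left Mid Core object] + [Right Beta Left Mid Core object]
  take Beta:  [Beta Left Mid Core object] + [Beta Left Mid Core object]
  take Left:  [Left Mid Core object] + [Left Mid Core object]
  take Mid:  [Mid Core object] + [Mid Core object]
  take Core:  [Core object] + [Core object]
  take object:  [object] + [object]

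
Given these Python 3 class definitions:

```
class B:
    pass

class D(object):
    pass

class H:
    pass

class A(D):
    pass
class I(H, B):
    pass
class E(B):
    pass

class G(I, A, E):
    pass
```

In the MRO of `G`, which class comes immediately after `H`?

A

L[G] = G + merge(L[I], L[A], L[E], [I A E])
  take I:  [I H B object] + [A D object] + [E B object] + [I A E]
  take H:  [H B object] + [A D object] + [E B object] + [A E]
  take A:  [B object] + [A D object] + [E B object] + [A E]
  take D:  [B object] + [D object] + [E B object] + [E]
  take E:  [B object] + [object] + [E B object] + [E]
  take B:  [B object] + [object] + [B object]
  take object:  [object] + [object] + [object]
MRO: G I H A D E B object
H is at position 2; next is A.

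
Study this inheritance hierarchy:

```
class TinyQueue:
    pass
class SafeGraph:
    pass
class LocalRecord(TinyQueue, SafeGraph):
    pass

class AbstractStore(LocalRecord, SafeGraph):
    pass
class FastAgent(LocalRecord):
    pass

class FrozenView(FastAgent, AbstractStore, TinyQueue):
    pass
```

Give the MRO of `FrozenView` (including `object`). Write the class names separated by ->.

FrozenView -> FastAgent -> AbstractStore -> LocalRecord -> TinyQueue -> SafeGraph -> object

L[FrozenView] = FrozenView + merge(L[FastAgent], L[AbstractStore], L[TinyQueue], [FastAgent AbstractStore TinyQueue])
  take FastAgent:  [FastAgent LocalRecord TinyQueue SafeGraph object] + [AbstractStore LocalRecord TinyQueue SafeGraph object] + [TinyQueue object] + [FastAgent AbstractStore TinyQueue]
  take AbstractStore:  [LocalRecord TinyQueue SafeGraph object] + [AbstractStore LocalRecord TinyQueue SafeGraph object] + [TinyQueue object] + [AbstractStore TinyQueue]
  take LocalRecord:  [LocalRecord TinyQueue SafeGraph object] + [LocalRecord TinyQueue SafeGraph object] + [TinyQueue object] + [TinyQueue]
  take TinyQueue:  [TinyQueue SafeGraph object] + [TinyQueue SafeGraph object] + [TinyQueue object] + [TinyQueue]
  take SafeGraph:  [SafeGraph object] + [SafeGraph object] + [object]
  take object:  [object] + [object] + [object]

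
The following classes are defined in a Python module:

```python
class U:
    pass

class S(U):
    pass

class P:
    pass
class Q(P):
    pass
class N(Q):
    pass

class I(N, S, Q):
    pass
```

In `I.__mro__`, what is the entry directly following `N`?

S

L[I] = I + merge(L[N], L[S], L[Q], [N S Q])
  take N:  [N Q P object] + [S U object] + [Q P object] + [N S Q]
  take S:  [Q P object] + [S U object] + [Q P object] + [S Q]
  take Q:  [Q P object] + [U object] + [Q P object] + [Q]
  take P:  [P object] + [U object] + [P object]
  take U:  [object] + [U object] + [object]
  take object:  [object] + [object] + [object]
MRO: I N S Q P U object
N is at position 1; next is S.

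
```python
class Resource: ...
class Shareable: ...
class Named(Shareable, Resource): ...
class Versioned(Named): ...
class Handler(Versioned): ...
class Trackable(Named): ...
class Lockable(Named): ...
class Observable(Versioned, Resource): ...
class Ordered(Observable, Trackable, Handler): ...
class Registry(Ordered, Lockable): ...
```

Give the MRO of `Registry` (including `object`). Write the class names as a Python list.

L[Registry] = Registry + merge(L[Ordered], L[Lockable], [Ordered Lockable])
  take Ordered:  [Ordered Observable Trackable Handler Versioned Named Shareable Resource object] + [Lockable Named Shareable Resource object] + [Ordered Lockable]
  take Observable:  [Observable Trackable Handler Versioned Named Shareable Resource object] + [Lockable Named Shareable Resource object] + [Lockable]
  take Trackable:  [Trackable Handler Versioned Named Shareable Resource object] + [Lockable Named Shareable Resource object] + [Lockable]
  take Handler:  [Handler Versioned Named Shareable Resource object] + [Lockable Named Shareable Resource object] + [Lockable]
  take Versioned:  [Versioned Named Shareable Resource object] + [Lockable Named Shareable Resource object] + [Lockable]
  take Lockable:  [Named Shareable Resource object] + [Lockable Named Shareable Resource object] + [Lockable]
  take Named:  [Named Shareable Resource object] + [Named Shareable Resource object]
  take Shareable:  [Shareable Resource object] + [Shareable Resource object]
  take Resource:  [Resource object] + [Resource object]
  take object:  [object] + [object]

[Registry, Ordered, Observable, Trackable, Handler, Versioned, Lockable, Named, Shareable, Resource, object]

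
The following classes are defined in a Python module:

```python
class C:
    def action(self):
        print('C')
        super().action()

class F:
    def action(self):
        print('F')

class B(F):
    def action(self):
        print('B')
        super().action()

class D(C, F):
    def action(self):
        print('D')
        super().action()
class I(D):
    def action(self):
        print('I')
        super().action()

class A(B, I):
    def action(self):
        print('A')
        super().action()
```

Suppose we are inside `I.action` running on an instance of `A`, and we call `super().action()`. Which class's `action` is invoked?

L[A] = A + merge(L[B], L[I], [B I])
  take B:  [B F object] + [I D C F object] + [B I]
  take I:  [F object] + [I D C F object] + [I]
  take D:  [F object] + [D C F object]
  take C:  [F object] + [C F object]
  take F:  [F object] + [F object]
  take object:  [object] + [object]
MRO: A B I D C F object
super() in I.action on a A instance goes to the class after I in A's MRO: D.

D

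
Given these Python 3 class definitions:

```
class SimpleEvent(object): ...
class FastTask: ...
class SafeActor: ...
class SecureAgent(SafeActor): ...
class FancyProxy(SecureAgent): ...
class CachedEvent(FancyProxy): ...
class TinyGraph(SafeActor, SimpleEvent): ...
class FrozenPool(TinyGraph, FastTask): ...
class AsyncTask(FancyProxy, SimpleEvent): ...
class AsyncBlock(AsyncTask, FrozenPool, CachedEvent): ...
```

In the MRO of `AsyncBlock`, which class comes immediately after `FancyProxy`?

SecureAgent

L[AsyncBlock] = AsyncBlock + merge(L[AsyncTask], L[FrozenPool], L[CachedEvent], [AsyncTask FrozenPool CachedEvent])
  take AsyncTask:  [AsyncTask FancyProxy SecureAgent SafeActor SimpleEvent object] + [FrozenPool TinyGraph SafeActor SimpleEvent FastTask object] + [CachedEvent FancyProxy SecureAgent SafeActor object] + [AsyncTask FrozenPool CachedEvent]
  take FrozenPool:  [FancyProxy SecureAgent SafeActor SimpleEvent object] + [FrozenPool TinyGraph SafeActor SimpleEvent FastTask object] + [CachedEvent FancyProxy SecureAgent SafeActor object] + [FrozenPool CachedEvent]
  take TinyGraph:  [FancyProxy SecureAgent SafeActor SimpleEvent object] + [TinyGraph SafeActor SimpleEvent FastTask object] + [CachedEvent FancyProxy SecureAgent SafeActor object] + [CachedEvent]
  take CachedEvent:  [FancyProxy SecureAgent SafeActor SimpleEvent object] + [SafeActor SimpleEvent FastTask object] + [CachedEvent FancyProxy SecureAgent SafeActor object] + [CachedEvent]
  take FancyProxy:  [FancyProxy SecureAgent SafeActor SimpleEvent object] + [SafeActor SimpleEvent FastTask object] + [FancyProxy SecureAgent SafeActor object]
  take SecureAgent:  [SecureAgent SafeActor SimpleEvent object] + [SafeActor SimpleEvent FastTask object] + [SecureAgent SafeActor object]
  take SafeActor:  [SafeActor SimpleEvent object] + [SafeActor SimpleEvent FastTask object] + [SafeActor object]
  take SimpleEvent:  [SimpleEvent object] + [SimpleEvent FastTask object] + [object]
  take FastTask:  [object] + [FastTask object] + [object]
  take object:  [object] + [object] + [object]
MRO: AsyncBlock AsyncTask FrozenPool TinyGraph CachedEvent FancyProxy SecureAgent SafeActor SimpleEvent FastTask object
FancyProxy is at position 5; next is SecureAgent.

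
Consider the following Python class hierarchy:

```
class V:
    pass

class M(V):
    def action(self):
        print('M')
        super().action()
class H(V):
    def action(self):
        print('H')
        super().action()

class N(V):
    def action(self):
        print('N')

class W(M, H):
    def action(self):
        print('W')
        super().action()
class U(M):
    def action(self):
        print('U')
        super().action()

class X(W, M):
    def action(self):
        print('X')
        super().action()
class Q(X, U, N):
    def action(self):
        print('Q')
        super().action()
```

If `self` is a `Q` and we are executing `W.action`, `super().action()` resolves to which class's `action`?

U

L[Q] = Q + merge(L[X], L[U], L[N], [X U N])
  take X:  [X W M H V object] + [U M V object] + [N V object] + [X U N]
  take W:  [W M H V object] + [U M V object] + [N V object] + [U N]
  take U:  [M H V object] + [U M V object] + [N V object] + [U N]
  take M:  [M H V object] + [M V object] + [N V object] + [N]
  take H:  [H V object] + [V object] + [N V object] + [N]
  take N:  [V object] + [V object] + [N V object] + [N]
  take V:  [V object] + [V object] + [V object]
  take object:  [object] + [object] + [object]
MRO: Q X W U M H N V object
super() in W.action on a Q instance goes to the class after W in Q's MRO: U.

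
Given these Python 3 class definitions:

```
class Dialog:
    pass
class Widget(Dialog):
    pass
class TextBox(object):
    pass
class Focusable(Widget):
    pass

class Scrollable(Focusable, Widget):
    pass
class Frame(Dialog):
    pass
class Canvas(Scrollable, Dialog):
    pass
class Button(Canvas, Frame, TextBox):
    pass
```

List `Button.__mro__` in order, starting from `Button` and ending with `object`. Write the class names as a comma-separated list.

Button, Canvas, Scrollable, Focusable, Widget, Frame, Dialog, TextBox, object

L[Button] = Button + merge(L[Canvas], L[Frame], L[TextBox], [Canvas Frame TextBox])
  take Canvas:  [Canvas Scrollable Focusable Widget Dialog object] + [Frame Dialog object] + [TextBox object] + [Canvas Frame TextBox]
  take Scrollable:  [Scrollable Focusable Widget Dialog object] + [Frame Dialog object] + [TextBox object] + [Frame TextBox]
  take Focusable:  [Focusable Widget Dialog object] + [Frame Dialog object] + [TextBox object] + [Frame TextBox]
  take Widget:  [Widget Dialog object] + [Frame Dialog object] + [TextBox object] + [Frame TextBox]
  take Frame:  [Dialog object] + [Frame Dialog object] + [TextBox object] + [Frame TextBox]
  take Dialog:  [Dialog object] + [Dialog object] + [TextBox object] + [TextBox]
  take TextBox:  [object] + [object] + [TextBox object] + [TextBox]
  take object:  [object] + [object] + [object]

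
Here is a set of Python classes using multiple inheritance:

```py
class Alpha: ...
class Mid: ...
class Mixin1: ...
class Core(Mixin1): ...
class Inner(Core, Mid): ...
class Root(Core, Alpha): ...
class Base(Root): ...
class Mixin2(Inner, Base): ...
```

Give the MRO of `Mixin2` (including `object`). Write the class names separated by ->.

L[Mixin2] = Mixin2 + merge(L[Inner], L[Base], [Inner Base])
  take Inner:  [Inner Core Mixin1 Mid object] + [Base Root Core Mixin1 Alpha object] + [Inner Base]
  take Base:  [Core Mixin1 Mid object] + [Base Root Core Mixin1 Alpha object] + [Base]
  take Root:  [Core Mixin1 Mid object] + [Root Core Mixin1 Alpha object]
  take Core:  [Core Mixin1 Mid object] + [Core Mixin1 Alpha object]
  take Mixin1:  [Mixin1 Mid object] + [Mixin1 Alpha object]
  take Mid:  [Mid object] + [Alpha object]
  take Alpha:  [object] + [Alpha object]
  take object:  [object] + [object]

Mixin2 -> Inner -> Base -> Root -> Core -> Mixin1 -> Mid -> Alpha -> object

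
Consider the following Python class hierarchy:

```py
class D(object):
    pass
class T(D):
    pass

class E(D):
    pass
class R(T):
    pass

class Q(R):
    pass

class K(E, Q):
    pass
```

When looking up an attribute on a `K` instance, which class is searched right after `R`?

T

L[K] = K + merge(L[E], L[Q], [E Q])
  take E:  [E D object] + [Q R T D object] + [E Q]
  take Q:  [D object] + [Q R T D object] + [Q]
  take R:  [D object] + [R T D object]
  take T:  [D object] + [T D object]
  take D:  [D object] + [D object]
  take object:  [object] + [object]
MRO: K E Q R T D object
R is at position 3; next is T.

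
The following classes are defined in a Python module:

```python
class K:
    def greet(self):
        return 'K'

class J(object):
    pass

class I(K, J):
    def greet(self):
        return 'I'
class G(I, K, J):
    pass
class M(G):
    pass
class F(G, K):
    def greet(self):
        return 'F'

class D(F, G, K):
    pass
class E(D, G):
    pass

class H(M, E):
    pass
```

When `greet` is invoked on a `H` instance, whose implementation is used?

L[H] = H + merge(L[M], L[E], [M E])
  take M:  [M G I K J object] + [E D F G I K J object] + [M E]
  take E:  [G I K J object] + [E D F G I K J object] + [E]
  take D:  [G I K J object] + [D F G I K J object]
  take F:  [G I K J object] + [F G I K J object]
  take G:  [G I K J object] + [G I K J object]
  take I:  [I K J object] + [I K J object]
  take K:  [K J object] + [K J object]
  take J:  [J object] + [J object]
  take object:  [object] + [object]
MRO: H M E D F G I K J object
greet is defined in: F, I, K. First along the MRO is F.

F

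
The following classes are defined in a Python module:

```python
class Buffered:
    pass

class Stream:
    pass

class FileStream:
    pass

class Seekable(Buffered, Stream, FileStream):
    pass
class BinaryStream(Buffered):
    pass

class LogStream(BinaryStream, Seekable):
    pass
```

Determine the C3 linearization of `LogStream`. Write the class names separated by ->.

L[LogStream] = LogStream + merge(L[BinaryStream], L[Seekable], [BinaryStream Seekable])
  take BinaryStream:  [BinaryStream Buffered object] + [Seekable Buffered Stream FileStream object] + [BinaryStream Seekable]
  take Seekable:  [Buffered object] + [Seekable Buffered Stream FileStream object] + [Seekable]
  take Buffered:  [Buffered object] + [Buffered Stream FileStream object]
  take Stream:  [object] + [Stream FileStream object]
  take FileStream:  [object] + [FileStream object]
  take object:  [object] + [object]

LogStream -> BinaryStream -> Seekable -> Buffered -> Stream -> FileStream -> object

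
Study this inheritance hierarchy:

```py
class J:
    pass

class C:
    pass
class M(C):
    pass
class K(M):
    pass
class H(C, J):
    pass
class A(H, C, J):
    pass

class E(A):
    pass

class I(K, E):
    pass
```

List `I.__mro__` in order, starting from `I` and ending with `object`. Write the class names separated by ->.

L[I] = I + merge(L[K], L[E], [K E])
  take K:  [K M C object] + [E A H C J object] + [K E]
  take M:  [M C object] + [E A H C J object] + [E]
  take E:  [C object] + [E A H C J object] + [E]
  take A:  [C object] + [A H C J object]
  take H:  [C object] + [H C J object]
  take C:  [C object] + [C J object]
  take J:  [object] + [J object]
  take object:  [object] + [object]

I -> K -> M -> E -> A -> H -> C -> J -> object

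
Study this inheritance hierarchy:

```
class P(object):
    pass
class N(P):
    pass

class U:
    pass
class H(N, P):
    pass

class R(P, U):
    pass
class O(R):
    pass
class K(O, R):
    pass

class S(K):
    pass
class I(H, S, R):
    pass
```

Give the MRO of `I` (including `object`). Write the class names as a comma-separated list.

L[I] = I + merge(L[H], L[S], L[R], [H S R])
  take H:  [H N P object] + [S K O R P U object] + [R P U object] + [H S R]
  take N:  [N P object] + [S K O R P U object] + [R P U object] + [S R]
  take S:  [P object] + [S K O R P U object] + [R P U object] + [S R]
  take K:  [P object] + [K O R P U object] + [R P U object] + [R]
  take O:  [P object] + [O R P U object] + [R P U object] + [R]
  take R:  [P object] + [R P U object] + [R P U object] + [R]
  take P:  [P object] + [P U object] + [P U object]
  take U:  [object] + [U object] + [U object]
  take object:  [object] + [object] + [object]

I, H, N, S, K, O, R, P, U, object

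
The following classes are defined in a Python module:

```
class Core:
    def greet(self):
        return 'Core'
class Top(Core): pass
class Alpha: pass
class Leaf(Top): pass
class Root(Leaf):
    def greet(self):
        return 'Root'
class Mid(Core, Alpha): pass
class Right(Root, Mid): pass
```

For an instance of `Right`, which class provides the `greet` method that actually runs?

Root

L[Right] = Right + merge(L[Root], L[Mid], [Root Mid])
  take Root:  [Root Leaf Top Core object] + [Mid Core Alpha object] + [Root Mid]
  take Leaf:  [Leaf Top Core object] + [Mid Core Alpha object] + [Mid]
  take Top:  [Top Core object] + [Mid Core Alpha object] + [Mid]
  take Mid:  [Core object] + [Mid Core Alpha object] + [Mid]
  take Core:  [Core object] + [Core Alpha object]
  take Alpha:  [object] + [Alpha object]
  take object:  [object] + [object]
MRO: Right Root Leaf Top Mid Core Alpha object
greet is defined in: Core, Root. First along the MRO is Root.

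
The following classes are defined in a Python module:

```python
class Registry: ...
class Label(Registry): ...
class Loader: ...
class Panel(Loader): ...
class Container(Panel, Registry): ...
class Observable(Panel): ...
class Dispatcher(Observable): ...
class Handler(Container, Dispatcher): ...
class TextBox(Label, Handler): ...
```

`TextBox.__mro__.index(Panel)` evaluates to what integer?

L[TextBox] = TextBox + merge(L[Label], L[Handler], [Label Handler])
  take Label:  [Label Registry object] + [Handler Container Dispatcher Observable Panel Loader Registry object] + [Label Handler]
  take Handler:  [Registry object] + [Handler Container Dispatcher Observable Panel Loader Registry object] + [Handler]
  take Container:  [Registry object] + [Container Dispatcher Observable Panel Loader Registry object]
  take Dispatcher:  [Registry object] + [Dispatcher Observable Panel Loader Registry object]
  take Observable:  [Registry object] + [Observable Panel Loader Registry object]
  take Panel:  [Registry object] + [Panel Loader Registry object]
  take Loader:  [Registry object] + [Loader Registry object]
  take Registry:  [Registry object] + [Registry object]
  take object:  [object] + [object]
MRO: TextBox Label Handler Container Dispatcher Observable Panel Loader Registry object
Panel sits at index 6.

6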